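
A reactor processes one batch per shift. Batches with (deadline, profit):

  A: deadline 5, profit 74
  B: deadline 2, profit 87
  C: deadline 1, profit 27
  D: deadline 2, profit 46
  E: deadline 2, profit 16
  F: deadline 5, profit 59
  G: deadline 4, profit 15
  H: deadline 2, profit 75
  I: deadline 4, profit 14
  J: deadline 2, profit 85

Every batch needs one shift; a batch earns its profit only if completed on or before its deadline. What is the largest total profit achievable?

320

Profit order: B=87 J=85 H=75 A=74 F=59 D=46 C=27 E=16 G=15 I=14
Assign: B→slot 2, J→slot 1, H skipped, A→slot 5, F→slot 4, D skipped, C skipped, E skipped, G→slot 3, I skipped.
Slots: [1:J] [2:B] [3:G] [4:F] [5:A]
Profit = 85 + 87 + 15 + 59 + 74 = 320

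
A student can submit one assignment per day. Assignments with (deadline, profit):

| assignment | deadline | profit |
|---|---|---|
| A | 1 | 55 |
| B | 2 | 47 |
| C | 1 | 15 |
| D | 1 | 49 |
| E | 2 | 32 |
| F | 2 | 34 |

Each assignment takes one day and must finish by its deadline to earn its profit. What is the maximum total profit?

Profit order: A=55 D=49 B=47 F=34 E=32 C=15
Assign: A→slot 1, D skipped, B→slot 2, F skipped, E skipped, C skipped.
Slots: [1:A] [2:B]
Profit = 55 + 47 = 102

102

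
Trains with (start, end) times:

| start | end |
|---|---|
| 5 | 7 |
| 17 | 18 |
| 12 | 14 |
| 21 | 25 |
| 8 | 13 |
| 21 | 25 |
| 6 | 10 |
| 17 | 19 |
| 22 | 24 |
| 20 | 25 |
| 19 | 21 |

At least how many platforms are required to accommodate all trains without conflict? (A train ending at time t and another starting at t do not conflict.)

4

The answer is the maximum number of intervals overlapping at any instant.
Events (time:±→running): 5:+→1 6:+→2 7:-→1 8:+→2 10:-→1 12:+→2 13:-→1 14:-→0 17:+→1 17:+→2 18:-→1 19:-→0 19:+→1 20:+→2 21:-→1 21:+→2 21:+→3 22:+→4 … peak 4.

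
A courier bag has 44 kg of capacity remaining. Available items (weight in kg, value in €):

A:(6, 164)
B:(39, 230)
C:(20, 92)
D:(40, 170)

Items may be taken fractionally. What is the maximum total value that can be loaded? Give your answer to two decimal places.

Ratios (sorted): A 27.33, B 5.90, C 4.60, D 4.25
take A (6 @ 164); take 38/39 of B → 224.10. Capacity used 44/44.
Total value = 388.10

388.10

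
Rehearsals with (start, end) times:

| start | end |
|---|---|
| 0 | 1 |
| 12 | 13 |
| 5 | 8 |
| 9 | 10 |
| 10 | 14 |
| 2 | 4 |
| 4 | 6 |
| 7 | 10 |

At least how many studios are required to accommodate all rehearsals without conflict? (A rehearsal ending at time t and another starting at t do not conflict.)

Events (time:±→running): 0:+→1 1:-→0 2:+→1 4:-→0 4:+→1 5:+→2 … peak 2.

2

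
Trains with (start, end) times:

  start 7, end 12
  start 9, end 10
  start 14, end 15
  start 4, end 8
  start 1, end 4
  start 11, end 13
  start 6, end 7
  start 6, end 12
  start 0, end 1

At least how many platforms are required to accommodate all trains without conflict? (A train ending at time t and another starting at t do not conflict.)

The answer is the maximum number of intervals overlapping at any instant.
Events (time:±→running): 0:+→1 1:-→0 1:+→1 4:-→0 4:+→1 6:+→2 6:+→3 … peak 3.

3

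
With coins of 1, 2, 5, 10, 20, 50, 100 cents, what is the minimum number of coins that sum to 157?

Use the largest denomination that fits, subtract, and repeat.
157 − 1×100→57 − 1×50→7 − 1×5→2 − 1×2→0
Total coins = 1 + 1 + 1 + 1 = 4

4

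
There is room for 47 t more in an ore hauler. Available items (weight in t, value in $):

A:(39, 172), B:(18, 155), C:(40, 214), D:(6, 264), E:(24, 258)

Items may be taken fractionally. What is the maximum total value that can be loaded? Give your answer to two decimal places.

Sort by value per unit weight and fill in that order.
Order: D (264/6=44.00) > E (258/24=10.75) > B (155/18=8.61) > C (214/40=5.35) > A (172/39=4.41)
Fill: take D (6 @ 264) → take E (24 @ 258) → take 17/18 of B → 146.39; 47/47 used.
Total value = 668.39

668.39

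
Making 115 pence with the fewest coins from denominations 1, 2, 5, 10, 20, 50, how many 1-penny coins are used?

Use the largest denomination that fits, subtract, and repeat.
115 = 2×50 + 1×10 + 1×5
Count of 1: 0

0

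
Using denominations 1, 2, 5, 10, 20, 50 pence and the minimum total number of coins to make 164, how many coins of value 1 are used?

Use the largest denomination that fits, subtract, and repeat.
164 = 3×50 + 1×10 + 2×2
Count of 1: 0

0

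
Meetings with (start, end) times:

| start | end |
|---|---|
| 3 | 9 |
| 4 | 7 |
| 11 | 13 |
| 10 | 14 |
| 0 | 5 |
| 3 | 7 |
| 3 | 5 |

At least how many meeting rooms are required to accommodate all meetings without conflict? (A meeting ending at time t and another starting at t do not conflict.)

5

The answer is the maximum number of intervals overlapping at any instant.
starts: [0, 3, 3, 3, 4, 10, 11]
ends:   [5, 5, 7, 7, 9, 13, 14]
s0→1 s3→2 s3→3 s3→4 s4→5  — peak 5.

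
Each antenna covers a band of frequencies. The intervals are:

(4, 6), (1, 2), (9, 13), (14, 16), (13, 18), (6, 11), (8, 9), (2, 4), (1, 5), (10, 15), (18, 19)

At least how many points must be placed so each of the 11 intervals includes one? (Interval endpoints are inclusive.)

Sort by right endpoint; whenever an interval is uncovered, place a point at its right end.
Sorted: [1,2] [2,4] [1,5] [4,6] [8,9] [6,11] [9,13] [10,15] [14,16] [13,18] [18,19]
{[1,2],[2,4],[1,5]} hit by 2; {[4,6]} hit by 6; {[8,9],[6,11],[9,13]} hit by 9; {[10,15],[14,16],[13,18]} hit by 15; {[18,19]} hit by 19.
Points: 2, 6, 9, 15, 19 (5 total).

5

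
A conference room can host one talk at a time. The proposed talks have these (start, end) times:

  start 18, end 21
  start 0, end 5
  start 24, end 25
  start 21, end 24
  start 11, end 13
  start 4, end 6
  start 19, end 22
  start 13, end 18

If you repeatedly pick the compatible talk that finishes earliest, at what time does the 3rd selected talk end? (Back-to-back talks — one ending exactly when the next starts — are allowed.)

18

Greedy by earliest finish: after sorting by end time, pick each interval compatible with the last pick.
Sorted by end: (0,5)  (4,6)  (11,13)  (13,18)  (18,21)  (19,22)  (21,24)  (24,25)
take (0,5); take (11,13); take (13,18); take (18,21); take (21,24); take (24,25).
Selected: (0,5) (11,13) (13,18) (18,21) (21,24) (24,25)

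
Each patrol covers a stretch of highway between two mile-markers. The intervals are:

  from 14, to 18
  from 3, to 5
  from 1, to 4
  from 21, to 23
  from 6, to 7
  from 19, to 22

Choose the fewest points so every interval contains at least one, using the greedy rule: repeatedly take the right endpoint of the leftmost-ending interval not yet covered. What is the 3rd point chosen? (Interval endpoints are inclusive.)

By right end: [1,4]  [3,5]  [6,7]  [14,18]  [19,22]  [21,23]
[1,4] uncovered → point at 4; [6,7] uncovered → point at 7; [14,18] uncovered → point at 18; [19,22] uncovered → point at 22.
Points: 4, 7, 18, 22 (4 total).

18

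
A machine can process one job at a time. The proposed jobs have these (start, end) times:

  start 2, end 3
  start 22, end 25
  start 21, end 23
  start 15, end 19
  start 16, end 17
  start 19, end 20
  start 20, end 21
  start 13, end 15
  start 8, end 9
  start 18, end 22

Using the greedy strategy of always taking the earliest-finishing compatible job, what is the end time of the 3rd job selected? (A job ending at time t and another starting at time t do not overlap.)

15

Order by finish time; keep every interval that doesn't clash with the previous kept one.
Sorted by end: (2,3)  (8,9)  (13,15)  (16,17)  (15,19)  (19,20)  (20,21)  (18,22)  (21,23)  (22,25)
take (2,3); take (8,9); take (13,15); take (16,17); skip (15,19); take (19,20); take (20,21); take (21,23).
Selected: (2,3) (8,9) (13,15) (16,17) (19,20) (20,21) (21,23)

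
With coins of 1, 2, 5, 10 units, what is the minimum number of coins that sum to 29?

5

Use the largest denomination that fits, subtract, and repeat.
29 − 2×10→9 − 1×5→4 − 2×2→0
Total coins = 2 + 1 + 2 = 5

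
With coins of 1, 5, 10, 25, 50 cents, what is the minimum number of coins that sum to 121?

Greedy: take as many of the largest coin as possible, then repeat with the remainder.
121 − 2×50→21 − 2×10→1 − 1×1→0
Total coins = 2 + 2 + 1 = 5

5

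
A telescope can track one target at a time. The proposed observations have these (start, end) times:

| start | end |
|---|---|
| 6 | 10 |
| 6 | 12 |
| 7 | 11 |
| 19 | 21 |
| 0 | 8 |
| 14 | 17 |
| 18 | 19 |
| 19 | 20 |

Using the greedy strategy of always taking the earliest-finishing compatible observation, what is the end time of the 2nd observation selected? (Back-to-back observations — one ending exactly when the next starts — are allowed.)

17

Greedy by earliest finish: after sorting by end time, pick each interval compatible with the last pick.
By end time: (0,8), (6,10), (7,11), (6,12), (14,17), (18,19), (19,20), (19,21).
Pick (0,8); next start ≥ 8 → (14,17); next start ≥ 17 → (18,19); next start ≥ 19 → (19,20).
Selected: (0,8) (14,17) (18,19) (19,20)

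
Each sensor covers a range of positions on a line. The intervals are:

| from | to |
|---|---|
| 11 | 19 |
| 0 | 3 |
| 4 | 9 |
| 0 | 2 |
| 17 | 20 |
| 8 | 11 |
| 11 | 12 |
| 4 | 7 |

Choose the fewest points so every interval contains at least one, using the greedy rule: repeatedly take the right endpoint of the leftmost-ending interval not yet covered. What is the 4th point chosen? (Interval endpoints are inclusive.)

Process intervals by earliest right end; each time one isn't hit yet, stab at its right endpoint.
By right end: [0,2]  [0,3]  [4,7]  [4,9]  [8,11]  [11,12]  [11,19]  [17,20]
[0,2] uncovered → point at 2; [4,7] uncovered → point at 7; [8,11] uncovered → point at 11; [17,20] uncovered → point at 20.
Points: 2, 7, 11, 20 (4 total).

20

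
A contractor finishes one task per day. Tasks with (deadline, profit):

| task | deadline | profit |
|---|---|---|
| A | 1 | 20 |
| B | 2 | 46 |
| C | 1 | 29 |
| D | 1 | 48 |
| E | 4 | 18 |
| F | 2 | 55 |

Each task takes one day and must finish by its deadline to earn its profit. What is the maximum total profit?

Sort by profit descending; place each in the latest free slot ≤ its deadline.
Profit order: F=55 D=48 B=46 C=29 A=20 E=18
Assign: F→slot 2, D→slot 1, B skipped, C skipped, A skipped, E→slot 4.
Slots: [1:D] [2:F] [4:E]
Profit = 48 + 55 + 18 = 121

121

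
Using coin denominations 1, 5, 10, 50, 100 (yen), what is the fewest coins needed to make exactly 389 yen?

Greedy: take as many of the largest coin as possible, then repeat with the remainder.
389 = 3×100 + 1×50 + 3×10 + 1×5 + 4×1
Total coins = 3 + 1 + 3 + 1 + 4 = 12

12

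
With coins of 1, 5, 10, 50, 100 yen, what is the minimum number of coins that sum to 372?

Greedy: take as many of the largest coin as possible, then repeat with the remainder.
372 = 3×100 + 1×50 + 2×10 + 2×1
Total coins = 3 + 1 + 2 + 2 = 8

8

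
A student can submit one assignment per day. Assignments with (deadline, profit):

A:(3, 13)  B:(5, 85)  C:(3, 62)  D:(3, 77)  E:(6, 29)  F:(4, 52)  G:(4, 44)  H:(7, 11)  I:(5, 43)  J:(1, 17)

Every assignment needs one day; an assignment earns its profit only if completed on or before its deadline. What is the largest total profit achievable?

360

Profit order: B=85 D=77 C=62 F=52 G=44 I=43 E=29 J=17 A=13 H=11
Assign: B→slot 5, D→slot 3, C→slot 2, F→slot 4, G→slot 1, I skipped, E→slot 6, J skipped, A skipped, H→slot 7.
Slots: [1:G] [2:C] [3:D] [4:F] [5:B] [6:E] [7:H]
Profit = 44 + 62 + 77 + 52 + 85 + 29 + 11 = 360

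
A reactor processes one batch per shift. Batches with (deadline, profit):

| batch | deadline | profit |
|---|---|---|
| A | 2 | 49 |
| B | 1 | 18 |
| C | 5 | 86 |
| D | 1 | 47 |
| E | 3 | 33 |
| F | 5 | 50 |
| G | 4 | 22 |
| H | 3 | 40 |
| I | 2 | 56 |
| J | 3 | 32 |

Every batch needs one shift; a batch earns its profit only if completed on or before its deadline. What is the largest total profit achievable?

281

Take jobs in profit order; each goes to the latest open slot no later than its deadline.
By profit: C(d5,86), I(d2,56), F(d5,50), A(d2,49), D(d1,47), H(d3,40), E(d3,33), J(d3,32), G(d4,22), B(d1,18)
C→slot 5; I→slot 2; F→slot 4; A→slot 1; D skipped; H→slot 3; E skipped; J skipped; G skipped; B skipped.
Profit = 49 + 56 + 40 + 50 + 86 = 281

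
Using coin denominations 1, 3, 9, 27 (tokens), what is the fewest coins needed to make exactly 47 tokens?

Use the largest denomination that fits, subtract, and repeat.
47 = 1×27 + 2×9 + 2×1
Total coins = 1 + 2 + 2 = 5

5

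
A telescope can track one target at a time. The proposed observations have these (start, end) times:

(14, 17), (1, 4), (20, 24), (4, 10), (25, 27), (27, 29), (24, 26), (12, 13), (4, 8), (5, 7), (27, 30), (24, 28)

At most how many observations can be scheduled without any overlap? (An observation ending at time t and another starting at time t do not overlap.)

By end time: (1,4), (5,7), (4,8), (4,10), (12,13), (14,17), (20,24), (24,26), (25,27), (24,28), (27,29), (27,30).
Pick (1,4); next start ≥ 4 → (5,7); next start ≥ 7 → (12,13); next start ≥ 13 → (14,17); next start ≥ 17 → (20,24); next start ≥ 24 → (24,26); next start ≥ 26 → (27,29).
Selected 7 observations.

7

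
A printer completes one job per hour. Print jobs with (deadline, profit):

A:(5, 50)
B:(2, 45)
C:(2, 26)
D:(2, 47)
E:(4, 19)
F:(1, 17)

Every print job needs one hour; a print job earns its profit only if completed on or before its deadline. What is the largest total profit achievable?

161

Take jobs in profit order; each goes to the latest open slot no later than its deadline.
By profit: A(d5,50), D(d2,47), B(d2,45), C(d2,26), E(d4,19), F(d1,17)
A→slot 5; D→slot 2; B→slot 1; C skipped; E→slot 4; F skipped.
Profit = 45 + 47 + 19 + 50 = 161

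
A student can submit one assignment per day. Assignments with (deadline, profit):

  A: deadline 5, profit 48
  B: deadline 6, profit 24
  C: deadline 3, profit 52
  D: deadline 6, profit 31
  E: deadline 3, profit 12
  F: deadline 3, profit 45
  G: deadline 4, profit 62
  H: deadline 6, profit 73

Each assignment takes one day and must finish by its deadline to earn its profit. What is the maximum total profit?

311

Sort by profit descending; place each in the latest free slot ≤ its deadline.
By profit: H(d6,73), G(d4,62), C(d3,52), A(d5,48), F(d3,45), D(d6,31), B(d6,24), E(d3,12)
H→slot 6; G→slot 4; C→slot 3; A→slot 5; F→slot 2; D→slot 1; B skipped; E skipped.
Profit = 31 + 45 + 52 + 62 + 48 + 73 = 311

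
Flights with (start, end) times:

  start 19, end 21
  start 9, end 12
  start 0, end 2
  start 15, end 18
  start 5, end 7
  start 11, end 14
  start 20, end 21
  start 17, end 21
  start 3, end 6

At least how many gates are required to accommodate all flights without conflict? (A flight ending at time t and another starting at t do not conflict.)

3

starts: [0, 3, 5, 9, 11, 15, 17, 19, 20]
ends:   [2, 6, 7, 12, 14, 18, 21, 21, 21]
s0→1 e2→0 s3→1 s5→2 e6→1 e7→0 s9→1 s11→2 e12→1 e14→0 s15→1 s17→2 e18→1 s19→2 s20→3  — peak 3.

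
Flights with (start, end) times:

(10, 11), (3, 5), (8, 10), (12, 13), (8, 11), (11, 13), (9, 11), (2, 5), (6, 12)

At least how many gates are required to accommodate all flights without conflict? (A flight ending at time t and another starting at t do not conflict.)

Events (time:±→running): 2:+→1 3:+→2 5:-→1 5:-→0 6:+→1 8:+→2 8:+→3 9:+→4 … peak 4.

4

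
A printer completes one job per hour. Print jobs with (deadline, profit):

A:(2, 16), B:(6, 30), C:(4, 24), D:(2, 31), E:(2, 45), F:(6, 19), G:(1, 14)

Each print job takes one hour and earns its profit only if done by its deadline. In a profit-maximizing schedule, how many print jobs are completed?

5

By profit: E(d2,45), D(d2,31), B(d6,30), C(d4,24), F(d6,19), A(d2,16), G(d1,14)
E→slot 2; D→slot 1; B→slot 6; C→slot 4; F→slot 5; A skipped; G skipped.
5 of 7 scheduled.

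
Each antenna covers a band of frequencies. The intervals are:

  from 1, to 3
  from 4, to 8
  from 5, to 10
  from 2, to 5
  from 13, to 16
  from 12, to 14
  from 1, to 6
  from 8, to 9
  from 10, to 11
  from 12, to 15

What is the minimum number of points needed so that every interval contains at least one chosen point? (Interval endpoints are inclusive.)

Process intervals by earliest right end; each time one isn't hit yet, stab at its right endpoint.
By right end: [1,3]  [2,5]  [1,6]  [4,8]  [8,9]  [5,10]  [10,11]  [12,14]  [12,15]  [13,16]
[1,3] uncovered → point at 3; [4,8] uncovered → point at 8; [10,11] uncovered → point at 11; [12,14] uncovered → point at 14.
Points: 3, 8, 11, 14 (4 total).

4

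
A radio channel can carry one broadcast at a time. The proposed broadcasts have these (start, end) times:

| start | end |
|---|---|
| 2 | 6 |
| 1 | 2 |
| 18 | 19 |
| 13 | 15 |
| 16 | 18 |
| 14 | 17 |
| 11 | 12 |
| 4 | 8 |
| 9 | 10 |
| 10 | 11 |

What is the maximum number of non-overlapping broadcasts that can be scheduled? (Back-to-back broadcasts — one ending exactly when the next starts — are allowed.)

8

Sort by end time and greedily take each interval whose start is ≥ the last chosen end.
By end time: (1,2), (2,6), (4,8), (9,10), (10,11), (11,12), (13,15), (14,17), (16,18), (18,19).
Pick (1,2); next start ≥ 2 → (2,6); next start ≥ 6 → (9,10); next start ≥ 10 → (10,11); next start ≥ 11 → (11,12); next start ≥ 12 → (13,15); next start ≥ 15 → (16,18); next start ≥ 18 → (18,19).
Selected 8 broadcasts.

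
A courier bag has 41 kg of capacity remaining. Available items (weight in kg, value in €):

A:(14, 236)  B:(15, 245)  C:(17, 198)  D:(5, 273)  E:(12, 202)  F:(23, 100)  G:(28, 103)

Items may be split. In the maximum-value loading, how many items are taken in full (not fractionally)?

Greedy by value/weight ratio, highest first.
Order: D (273/5=54.60) > A (236/14=16.86) > E (202/12=16.83) > B (245/15=16.33) > C (198/17=11.65) > F (100/23=4.35) > G (103/28=3.68)
Fill: take D (5 @ 273) → take A (14 @ 236) → take E (12 @ 202) → take 10/15 of B → 163.33; 41/41 used.
3 item(s) taken whole; one partial (take 10/15 of B).

3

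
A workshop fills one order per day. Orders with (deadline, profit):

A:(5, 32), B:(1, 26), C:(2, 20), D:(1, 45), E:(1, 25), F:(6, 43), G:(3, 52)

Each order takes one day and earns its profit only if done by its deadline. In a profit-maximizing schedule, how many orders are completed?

Sort by profit descending; place each in the latest free slot ≤ its deadline.
Profit order: G=52 D=45 F=43 A=32 B=26 E=25 C=20
Assign: G→slot 3, D→slot 1, F→slot 6, A→slot 5, B skipped, E skipped, C→slot 2.
Slots: [1:D] [2:C] [3:G] [5:A] [6:F]
5 of 7 scheduled.

5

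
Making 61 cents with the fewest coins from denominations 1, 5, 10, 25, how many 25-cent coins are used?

2

Use the largest denomination that fits, subtract, and repeat.
61 − 2×25→11 − 1×10→1 − 1×1→0
Count of 25: 2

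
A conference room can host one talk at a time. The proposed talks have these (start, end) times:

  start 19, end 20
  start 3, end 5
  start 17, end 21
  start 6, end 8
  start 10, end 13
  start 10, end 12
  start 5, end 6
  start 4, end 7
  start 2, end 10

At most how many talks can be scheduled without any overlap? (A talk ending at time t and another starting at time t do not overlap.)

Order by finish time; keep every interval that doesn't clash with the previous kept one.
By end time: (3,5), (5,6), (4,7), (6,8), (2,10), (10,12), (10,13), (19,20), (17,21).
Pick (3,5); next start ≥ 5 → (5,6); next start ≥ 6 → (6,8); next start ≥ 8 → (10,12); next start ≥ 12 → (19,20).
Selected 5 talks.

5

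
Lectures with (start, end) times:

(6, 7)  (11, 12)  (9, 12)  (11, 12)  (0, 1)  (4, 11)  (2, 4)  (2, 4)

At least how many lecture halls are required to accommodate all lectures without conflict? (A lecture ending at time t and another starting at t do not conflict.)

starts: [0, 2, 2, 4, 6, 9, 11, 11]
ends:   [1, 4, 4, 7, 11, 12, 12, 12]
s0→1 e1→0 s2→1 s2→2 e4→1 e4→0 s4→1 s6→2 e7→1 s9→2 e11→1 s11→2 s11→3  — peak 3.

3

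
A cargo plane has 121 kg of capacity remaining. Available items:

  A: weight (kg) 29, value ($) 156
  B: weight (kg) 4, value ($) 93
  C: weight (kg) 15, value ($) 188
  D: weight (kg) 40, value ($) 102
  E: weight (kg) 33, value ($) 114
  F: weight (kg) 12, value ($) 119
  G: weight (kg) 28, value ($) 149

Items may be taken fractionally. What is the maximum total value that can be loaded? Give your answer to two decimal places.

Greedy by value/weight ratio, highest first.
Order: B (93/4=23.25) > C (188/15=12.53) > F (119/12=9.92) > A (156/29=5.38) > G (149/28=5.32) > E (114/33=3.45) > D (102/40=2.55)
Fill: take B (4 @ 93) → take C (15 @ 188) → take F (12 @ 119) → take A (29 @ 156) → take G (28 @ 149) → take E (33 @ 114); 121/121 used.
Total value = 819.00

819.00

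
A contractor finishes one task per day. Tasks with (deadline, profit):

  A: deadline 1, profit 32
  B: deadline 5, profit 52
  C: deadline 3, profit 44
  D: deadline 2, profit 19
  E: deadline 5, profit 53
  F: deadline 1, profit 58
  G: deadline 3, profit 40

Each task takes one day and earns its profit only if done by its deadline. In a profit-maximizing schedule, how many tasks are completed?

Profit order: F=58 E=53 B=52 C=44 G=40 A=32 D=19
Assign: F→slot 1, E→slot 5, B→slot 4, C→slot 3, G→slot 2, A skipped, D skipped.
Slots: [1:F] [2:G] [3:C] [4:B] [5:E]
5 of 7 scheduled.

5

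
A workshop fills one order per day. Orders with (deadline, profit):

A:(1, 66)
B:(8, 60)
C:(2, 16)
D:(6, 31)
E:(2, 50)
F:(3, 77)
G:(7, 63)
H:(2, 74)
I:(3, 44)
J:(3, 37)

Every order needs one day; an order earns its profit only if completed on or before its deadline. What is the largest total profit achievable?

371

By profit: F(d3,77), H(d2,74), A(d1,66), G(d7,63), B(d8,60), E(d2,50), I(d3,44), J(d3,37), D(d6,31), C(d2,16)
F→slot 3; H→slot 2; A→slot 1; G→slot 7; B→slot 8; E skipped; I skipped; J skipped; D→slot 6; C skipped.
Profit = 66 + 74 + 77 + 31 + 63 + 60 = 371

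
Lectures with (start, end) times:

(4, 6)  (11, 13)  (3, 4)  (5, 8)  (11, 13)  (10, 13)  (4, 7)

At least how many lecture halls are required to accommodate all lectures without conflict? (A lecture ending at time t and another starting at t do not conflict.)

3

Events (time:±→running): 3:+→1 4:-→0 4:+→1 4:+→2 5:+→3 … peak 3.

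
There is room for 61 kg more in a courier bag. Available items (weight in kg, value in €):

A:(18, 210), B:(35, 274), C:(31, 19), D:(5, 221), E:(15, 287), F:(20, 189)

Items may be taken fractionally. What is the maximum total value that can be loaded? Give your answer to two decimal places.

930.49

Sort by value per unit weight and fill in that order.
Ratios (sorted): D 44.20, E 19.13, A 11.67, F 9.45, B 7.83, C 0.61
take D (5 @ 221); take E (15 @ 287); take A (18 @ 210); take F (20 @ 189); take 3/35 of B → 23.49. Capacity used 61/61.
Total value = 930.49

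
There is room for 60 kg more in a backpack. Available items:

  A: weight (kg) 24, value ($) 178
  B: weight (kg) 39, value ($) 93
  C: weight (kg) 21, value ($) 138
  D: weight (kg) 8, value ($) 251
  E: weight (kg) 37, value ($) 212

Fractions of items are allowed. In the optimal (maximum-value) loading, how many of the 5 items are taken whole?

Greedy by value/weight ratio, highest first.
Ratios (sorted): D 31.38, A 7.42, C 6.57, E 5.73, B 2.38
take D (8 @ 251); take A (24 @ 178); take C (21 @ 138); take 7/37 of E → 40.11. Capacity used 60/60.
3 item(s) taken whole; one partial (take 7/37 of E).

3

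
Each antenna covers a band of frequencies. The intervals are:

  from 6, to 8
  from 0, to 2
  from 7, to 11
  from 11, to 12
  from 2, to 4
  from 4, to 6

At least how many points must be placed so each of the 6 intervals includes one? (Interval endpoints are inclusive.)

3

Sort by right endpoint; whenever an interval is uncovered, place a point at its right end.
By right end: [0,2]  [2,4]  [4,6]  [6,8]  [7,11]  [11,12]
[0,2] uncovered → point at 2; [4,6] uncovered → point at 6; [7,11] uncovered → point at 11.
Points: 2, 6, 11 (3 total).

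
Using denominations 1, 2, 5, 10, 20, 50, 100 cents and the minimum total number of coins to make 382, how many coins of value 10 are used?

Use the largest denomination that fits, subtract, and repeat.
382 − 3×100→82 − 1×50→32 − 1×20→12 − 1×10→2 − 1×2→0
Count of 10: 1

1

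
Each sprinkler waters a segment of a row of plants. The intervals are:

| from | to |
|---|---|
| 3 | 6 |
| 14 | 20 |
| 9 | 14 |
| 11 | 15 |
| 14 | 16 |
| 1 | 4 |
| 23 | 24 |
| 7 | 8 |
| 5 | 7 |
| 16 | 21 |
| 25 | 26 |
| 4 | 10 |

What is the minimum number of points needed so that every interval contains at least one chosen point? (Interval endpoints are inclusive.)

Sorted: [1,4] [3,6] [5,7] [7,8] [4,10] [9,14] [11,15] [14,16] [14,20] [16,21] [23,24] [25,26]
{[1,4],[3,6]} hit by 4; {[5,7],[7,8],[4,10]} hit by 7; {[9,14],[11,15],[14,16],[14,20]} hit by 14; {[16,21]} hit by 21; {[23,24]} hit by 24; {[25,26]} hit by 26.
Points: 4, 7, 14, 21, 24, 26 (6 total).

6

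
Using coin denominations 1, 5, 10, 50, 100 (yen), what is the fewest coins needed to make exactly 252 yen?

Greedy: take as many of the largest coin as possible, then repeat with the remainder.
252 = 2×100 + 1×50 + 2×1
Total coins = 2 + 1 + 2 = 5

5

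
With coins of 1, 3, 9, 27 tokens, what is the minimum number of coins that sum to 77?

Use the largest denomination that fits, subtract, and repeat.
77 = 2×27 + 2×9 + 1×3 + 2×1
Total coins = 2 + 2 + 1 + 2 = 7

7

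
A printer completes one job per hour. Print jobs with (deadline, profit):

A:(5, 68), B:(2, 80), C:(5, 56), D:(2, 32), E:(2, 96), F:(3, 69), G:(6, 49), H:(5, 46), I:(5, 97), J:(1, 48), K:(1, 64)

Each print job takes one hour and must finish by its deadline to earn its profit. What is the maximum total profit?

Sort by profit descending; place each in the latest free slot ≤ its deadline.
By profit: I(d5,97), E(d2,96), B(d2,80), F(d3,69), A(d5,68), K(d1,64), C(d5,56), G(d6,49), J(d1,48), H(d5,46), D(d2,32)
I→slot 5; E→slot 2; B→slot 1; F→slot 3; A→slot 4; K skipped; C skipped; G→slot 6; J skipped; H skipped; D skipped.
Profit = 80 + 96 + 69 + 68 + 97 + 49 = 459

459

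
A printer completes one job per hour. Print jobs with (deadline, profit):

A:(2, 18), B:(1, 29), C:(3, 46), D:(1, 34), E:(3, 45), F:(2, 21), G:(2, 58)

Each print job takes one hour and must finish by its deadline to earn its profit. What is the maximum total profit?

149

Profit order: G=58 C=46 E=45 D=34 B=29 F=21 A=18
Assign: G→slot 2, C→slot 3, E→slot 1, D skipped, B skipped, F skipped, A skipped.
Slots: [1:E] [2:G] [3:C]
Profit = 45 + 58 + 46 = 149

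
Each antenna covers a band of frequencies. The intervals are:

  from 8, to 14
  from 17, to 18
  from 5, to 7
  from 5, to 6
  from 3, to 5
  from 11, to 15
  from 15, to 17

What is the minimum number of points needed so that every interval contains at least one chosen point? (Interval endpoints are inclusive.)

Sort by right endpoint; whenever an interval is uncovered, place a point at its right end.
By right end: [3,5]  [5,6]  [5,7]  [8,14]  [11,15]  [15,17]  [17,18]
[3,5] uncovered → point at 5; [8,14] uncovered → point at 14; [15,17] uncovered → point at 17.
Points: 5, 14, 17 (3 total).

3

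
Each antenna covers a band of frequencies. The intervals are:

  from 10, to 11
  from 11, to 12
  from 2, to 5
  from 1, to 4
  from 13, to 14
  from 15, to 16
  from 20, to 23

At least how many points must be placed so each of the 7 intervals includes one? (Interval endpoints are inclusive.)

5

Sort by right endpoint; whenever an interval is uncovered, place a point at its right end.
By right end: [1,4]  [2,5]  [10,11]  [11,12]  [13,14]  [15,16]  [20,23]
[1,4] uncovered → point at 4; [10,11] uncovered → point at 11; [13,14] uncovered → point at 14; [15,16] uncovered → point at 16; [20,23] uncovered → point at 23.
Points: 4, 11, 14, 16, 23 (5 total).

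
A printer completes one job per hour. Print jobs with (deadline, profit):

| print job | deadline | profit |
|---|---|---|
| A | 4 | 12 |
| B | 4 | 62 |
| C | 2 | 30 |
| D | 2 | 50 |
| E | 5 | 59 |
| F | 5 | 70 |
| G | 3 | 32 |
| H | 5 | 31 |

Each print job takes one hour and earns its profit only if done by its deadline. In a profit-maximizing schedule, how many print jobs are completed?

5

Sort by profit descending; place each in the latest free slot ≤ its deadline.
By profit: F(d5,70), B(d4,62), E(d5,59), D(d2,50), G(d3,32), H(d5,31), C(d2,30), A(d4,12)
F→slot 5; B→slot 4; E→slot 3; D→slot 2; G→slot 1; H skipped; C skipped; A skipped.
5 of 8 scheduled.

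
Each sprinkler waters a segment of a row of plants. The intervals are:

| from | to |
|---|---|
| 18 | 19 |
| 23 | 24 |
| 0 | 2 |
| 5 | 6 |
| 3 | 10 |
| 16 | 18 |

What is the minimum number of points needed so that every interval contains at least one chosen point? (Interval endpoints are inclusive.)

4

Sort by right endpoint; whenever an interval is uncovered, place a point at its right end.
Sorted: [0,2] [5,6] [3,10] [16,18] [18,19] [23,24]
{[0,2]} hit by 2; {[5,6],[3,10]} hit by 6; {[16,18],[18,19]} hit by 18; {[23,24]} hit by 24.
Points: 2, 6, 18, 24 (4 total).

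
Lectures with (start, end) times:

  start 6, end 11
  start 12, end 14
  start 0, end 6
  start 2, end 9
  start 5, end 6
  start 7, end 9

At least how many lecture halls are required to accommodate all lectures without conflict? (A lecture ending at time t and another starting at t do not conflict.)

Events (time:±→running): 0:+→1 2:+→2 5:+→3 … peak 3.

3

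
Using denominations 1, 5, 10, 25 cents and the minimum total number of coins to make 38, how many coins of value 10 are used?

1

Use the largest denomination that fits, subtract, and repeat.
38 − 1×25→13 − 1×10→3 − 3×1→0
Count of 10: 1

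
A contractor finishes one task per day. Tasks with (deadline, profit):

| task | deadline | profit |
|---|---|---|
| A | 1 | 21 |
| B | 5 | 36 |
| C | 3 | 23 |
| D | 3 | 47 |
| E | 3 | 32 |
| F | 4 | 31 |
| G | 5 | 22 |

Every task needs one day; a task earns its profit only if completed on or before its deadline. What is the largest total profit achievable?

169

Profit order: D=47 B=36 E=32 F=31 C=23 G=22 A=21
Assign: D→slot 3, B→slot 5, E→slot 2, F→slot 4, C→slot 1, G skipped, A skipped.
Slots: [1:C] [2:E] [3:D] [4:F] [5:B]
Profit = 23 + 32 + 47 + 31 + 36 = 169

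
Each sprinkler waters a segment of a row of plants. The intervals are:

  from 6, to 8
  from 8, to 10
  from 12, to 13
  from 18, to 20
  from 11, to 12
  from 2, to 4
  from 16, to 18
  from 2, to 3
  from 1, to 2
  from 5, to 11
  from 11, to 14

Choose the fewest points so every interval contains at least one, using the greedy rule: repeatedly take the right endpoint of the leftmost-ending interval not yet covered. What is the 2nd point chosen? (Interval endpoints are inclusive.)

Sort by right endpoint; whenever an interval is uncovered, place a point at its right end.
By right end: [1,2]  [2,3]  [2,4]  [6,8]  [8,10]  [5,11]  [11,12]  [12,13]  [11,14]  [16,18]  [18,20]
[1,2] uncovered → point at 2; [6,8] uncovered → point at 8; [11,12] uncovered → point at 12; [16,18] uncovered → point at 18.
Points: 2, 8, 12, 18 (4 total).

8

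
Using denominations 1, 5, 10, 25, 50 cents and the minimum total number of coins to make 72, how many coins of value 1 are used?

2

72 − 1×50→22 − 2×10→2 − 2×1→0
Count of 1: 2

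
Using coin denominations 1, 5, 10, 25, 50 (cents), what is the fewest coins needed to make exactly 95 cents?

4

Use the largest denomination that fits, subtract, and repeat.
95 = 1×50 + 1×25 + 2×10
Total coins = 1 + 1 + 2 = 4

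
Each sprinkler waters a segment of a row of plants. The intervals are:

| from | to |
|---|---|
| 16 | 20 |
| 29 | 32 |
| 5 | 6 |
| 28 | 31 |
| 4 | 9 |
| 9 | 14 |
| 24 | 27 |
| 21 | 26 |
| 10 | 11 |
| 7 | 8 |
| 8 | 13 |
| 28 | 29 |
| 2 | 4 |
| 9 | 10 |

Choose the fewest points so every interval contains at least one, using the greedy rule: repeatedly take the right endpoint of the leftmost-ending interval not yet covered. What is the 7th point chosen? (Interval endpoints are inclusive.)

29

Process intervals by earliest right end; each time one isn't hit yet, stab at its right endpoint.
By right end: [2,4]  [5,6]  [7,8]  [4,9]  [9,10]  [10,11]  [8,13]  [9,14]  [16,20]  [21,26]  [24,27]  [28,29]  [28,31]  [29,32]
[2,4] uncovered → point at 4; [5,6] uncovered → point at 6; [7,8] uncovered → point at 8; [9,10] uncovered → point at 10; [16,20] uncovered → point at 20; [21,26] uncovered → point at 26; [28,29] uncovered → point at 29.
Points: 4, 6, 8, 10, 20, 26, 29 (7 total).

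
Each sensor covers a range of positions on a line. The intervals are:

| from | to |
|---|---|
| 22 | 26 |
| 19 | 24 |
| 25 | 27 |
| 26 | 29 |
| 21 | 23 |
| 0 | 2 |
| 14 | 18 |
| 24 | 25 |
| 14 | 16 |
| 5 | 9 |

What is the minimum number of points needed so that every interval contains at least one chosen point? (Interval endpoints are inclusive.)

6

Sorted: [0,2] [5,9] [14,16] [14,18] [21,23] [19,24] [24,25] [22,26] [25,27] [26,29]
{[0,2]} hit by 2; {[5,9]} hit by 9; {[14,16],[14,18]} hit by 16; {[21,23],[19,24]} hit by 23; {[24,25],[22,26],[25,27]} hit by 25; {[26,29]} hit by 29.
Points: 2, 9, 16, 23, 25, 29 (6 total).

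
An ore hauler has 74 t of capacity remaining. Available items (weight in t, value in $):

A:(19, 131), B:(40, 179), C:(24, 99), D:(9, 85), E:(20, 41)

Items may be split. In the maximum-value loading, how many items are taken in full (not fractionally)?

3

Sort by value per unit weight and fill in that order.
Order: D (85/9=9.44) > A (131/19=6.89) > B (179/40=4.47) > C (99/24=4.12) > E (41/20=2.05)
Fill: take D (9 @ 85) → take A (19 @ 131) → take B (40 @ 179) → take 6/24 of C → 24.75; 74/74 used.
3 item(s) taken whole; one partial (take 6/24 of C).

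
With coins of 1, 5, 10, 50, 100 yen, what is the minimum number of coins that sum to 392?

Use the largest denomination that fits, subtract, and repeat.
392 − 3×100→92 − 1×50→42 − 4×10→2 − 2×1→0
Total coins = 3 + 1 + 4 + 2 = 10

10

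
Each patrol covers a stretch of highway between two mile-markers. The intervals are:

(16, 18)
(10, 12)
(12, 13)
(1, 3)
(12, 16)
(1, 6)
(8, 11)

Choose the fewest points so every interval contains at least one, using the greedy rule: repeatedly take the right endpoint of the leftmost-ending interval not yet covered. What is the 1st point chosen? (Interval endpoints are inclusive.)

Sort by right endpoint; whenever an interval is uncovered, place a point at its right end.
Sorted: [1,3] [1,6] [8,11] [10,12] [12,13] [12,16] [16,18]
{[1,3],[1,6]} hit by 3; {[8,11],[10,12]} hit by 11; {[12,13],[12,16]} hit by 13; {[16,18]} hit by 18.
Points: 3, 11, 13, 18 (4 total).

3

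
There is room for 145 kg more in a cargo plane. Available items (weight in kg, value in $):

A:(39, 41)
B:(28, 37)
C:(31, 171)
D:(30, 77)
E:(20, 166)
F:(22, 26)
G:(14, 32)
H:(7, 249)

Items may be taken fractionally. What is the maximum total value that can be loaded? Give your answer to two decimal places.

Greedy by value/weight ratio, highest first.
Order: H (249/7=35.57) > E (166/20=8.30) > C (171/31=5.52) > D (77/30=2.57) > G (32/14=2.29) > B (37/28=1.32) > F (26/22=1.18) > A (41/39=1.05)
Fill: take H (7 @ 249) → take E (20 @ 166) → take C (31 @ 171) → take D (30 @ 77) → take G (14 @ 32) → take B (28 @ 37) → take 15/22 of F → 17.73; 145/145 used.
Total value = 749.73

749.73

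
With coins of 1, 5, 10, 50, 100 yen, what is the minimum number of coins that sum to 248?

10

Greedy: take as many of the largest coin as possible, then repeat with the remainder.
248 = 2×100 + 4×10 + 1×5 + 3×1
Total coins = 2 + 4 + 1 + 3 = 10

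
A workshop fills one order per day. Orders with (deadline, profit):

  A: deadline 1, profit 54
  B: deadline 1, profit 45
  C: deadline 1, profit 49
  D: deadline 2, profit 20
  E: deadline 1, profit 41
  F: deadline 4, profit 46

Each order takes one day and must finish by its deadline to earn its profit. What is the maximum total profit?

Sort by profit descending; place each in the latest free slot ≤ its deadline.
Profit order: A=54 C=49 F=46 B=45 E=41 D=20
Assign: A→slot 1, C skipped, F→slot 4, B skipped, E skipped, D→slot 2.
Slots: [1:A] [2:D] [4:F]
Profit = 54 + 20 + 46 = 120

120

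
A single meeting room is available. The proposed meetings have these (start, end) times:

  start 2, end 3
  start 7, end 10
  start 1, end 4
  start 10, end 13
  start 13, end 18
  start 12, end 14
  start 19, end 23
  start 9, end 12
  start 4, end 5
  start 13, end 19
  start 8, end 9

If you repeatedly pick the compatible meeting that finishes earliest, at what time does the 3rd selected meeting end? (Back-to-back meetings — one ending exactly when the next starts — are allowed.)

Sorted by end: (2,3)  (1,4)  (4,5)  (8,9)  (7,10)  (9,12)  (10,13)  (12,14)  (13,18)  (13,19)  (19,23)
take (2,3); skip (1,4); take (4,5); take (8,9); take (9,12); skip (10,13); take (12,14); take (19,23).
Selected: (2,3) (4,5) (8,9) (9,12) (12,14) (19,23)

9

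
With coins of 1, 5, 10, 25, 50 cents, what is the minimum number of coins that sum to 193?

193 − 3×50→43 − 1×25→18 − 1×10→8 − 1×5→3 − 3×1→0
Total coins = 3 + 1 + 1 + 1 + 3 = 9

9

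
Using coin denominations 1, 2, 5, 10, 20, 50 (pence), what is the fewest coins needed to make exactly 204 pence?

204 − 4×50→4 − 2×2→0
Total coins = 4 + 2 = 6

6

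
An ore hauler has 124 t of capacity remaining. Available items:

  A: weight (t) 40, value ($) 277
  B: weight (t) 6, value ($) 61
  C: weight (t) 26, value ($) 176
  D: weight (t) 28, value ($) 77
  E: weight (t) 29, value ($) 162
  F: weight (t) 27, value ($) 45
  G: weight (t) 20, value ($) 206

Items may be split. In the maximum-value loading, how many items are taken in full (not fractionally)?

5

Ratios (sorted): G 10.30, B 10.17, A 6.92, C 6.77, E 5.59, D 2.75, F 1.67
take G (20 @ 206); take B (6 @ 61); take A (40 @ 277); take C (26 @ 176); take E (29 @ 162); take 3/28 of D → 8.25. Capacity used 124/124.
5 item(s) taken whole; one partial (take 3/28 of D).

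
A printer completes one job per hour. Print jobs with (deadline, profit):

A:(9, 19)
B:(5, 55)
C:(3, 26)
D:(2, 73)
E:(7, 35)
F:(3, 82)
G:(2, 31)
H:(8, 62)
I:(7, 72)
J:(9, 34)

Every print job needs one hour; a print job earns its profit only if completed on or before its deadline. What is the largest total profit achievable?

Take jobs in profit order; each goes to the latest open slot no later than its deadline.
By profit: F(d3,82), D(d2,73), I(d7,72), H(d8,62), B(d5,55), E(d7,35), J(d9,34), G(d2,31), C(d3,26), A(d9,19)
F→slot 3; D→slot 2; I→slot 7; H→slot 8; B→slot 5; E→slot 6; J→slot 9; G→slot 1; C skipped; A→slot 4.
Profit = 31 + 73 + 82 + 19 + 55 + 35 + 72 + 62 + 34 = 463

463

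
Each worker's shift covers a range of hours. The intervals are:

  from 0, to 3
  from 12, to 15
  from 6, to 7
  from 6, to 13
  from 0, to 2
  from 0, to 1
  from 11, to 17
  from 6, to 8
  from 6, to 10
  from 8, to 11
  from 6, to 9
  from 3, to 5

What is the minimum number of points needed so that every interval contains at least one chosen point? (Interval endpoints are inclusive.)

5

Sort by right endpoint; whenever an interval is uncovered, place a point at its right end.
By right end: [0,1]  [0,2]  [0,3]  [3,5]  [6,7]  [6,8]  [6,9]  [6,10]  [8,11]  [6,13]  [12,15]  [11,17]
[0,1] uncovered → point at 1; [3,5] uncovered → point at 5; [6,7] uncovered → point at 7; [8,11] uncovered → point at 11; [12,15] uncovered → point at 15.
Points: 1, 5, 7, 11, 15 (5 total).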